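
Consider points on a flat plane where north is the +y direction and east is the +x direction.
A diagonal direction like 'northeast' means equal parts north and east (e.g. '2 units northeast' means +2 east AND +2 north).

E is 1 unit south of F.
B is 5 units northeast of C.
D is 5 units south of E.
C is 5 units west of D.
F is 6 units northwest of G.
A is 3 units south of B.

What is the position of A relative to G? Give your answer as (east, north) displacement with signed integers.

Answer: A is at (east=-6, north=2) relative to G.

Derivation:
Place G at the origin (east=0, north=0).
  F is 6 units northwest of G: delta (east=-6, north=+6); F at (east=-6, north=6).
  E is 1 unit south of F: delta (east=+0, north=-1); E at (east=-6, north=5).
  D is 5 units south of E: delta (east=+0, north=-5); D at (east=-6, north=0).
  C is 5 units west of D: delta (east=-5, north=+0); C at (east=-11, north=0).
  B is 5 units northeast of C: delta (east=+5, north=+5); B at (east=-6, north=5).
  A is 3 units south of B: delta (east=+0, north=-3); A at (east=-6, north=2).
Therefore A relative to G: (east=-6, north=2).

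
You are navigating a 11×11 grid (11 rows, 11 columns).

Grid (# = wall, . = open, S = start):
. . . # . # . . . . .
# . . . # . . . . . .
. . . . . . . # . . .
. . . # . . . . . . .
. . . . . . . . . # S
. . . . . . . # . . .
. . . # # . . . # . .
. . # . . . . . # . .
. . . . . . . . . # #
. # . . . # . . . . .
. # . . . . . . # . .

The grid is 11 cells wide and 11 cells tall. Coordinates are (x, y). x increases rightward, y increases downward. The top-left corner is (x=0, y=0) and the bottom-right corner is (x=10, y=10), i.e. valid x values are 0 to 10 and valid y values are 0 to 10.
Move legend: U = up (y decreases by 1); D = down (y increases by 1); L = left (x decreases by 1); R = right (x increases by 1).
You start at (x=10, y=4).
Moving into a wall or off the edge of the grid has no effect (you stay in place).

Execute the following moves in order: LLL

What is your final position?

Start: (x=10, y=4)
  [×3]L (left): blocked, stay at (x=10, y=4)
Final: (x=10, y=4)

Answer: Final position: (x=10, y=4)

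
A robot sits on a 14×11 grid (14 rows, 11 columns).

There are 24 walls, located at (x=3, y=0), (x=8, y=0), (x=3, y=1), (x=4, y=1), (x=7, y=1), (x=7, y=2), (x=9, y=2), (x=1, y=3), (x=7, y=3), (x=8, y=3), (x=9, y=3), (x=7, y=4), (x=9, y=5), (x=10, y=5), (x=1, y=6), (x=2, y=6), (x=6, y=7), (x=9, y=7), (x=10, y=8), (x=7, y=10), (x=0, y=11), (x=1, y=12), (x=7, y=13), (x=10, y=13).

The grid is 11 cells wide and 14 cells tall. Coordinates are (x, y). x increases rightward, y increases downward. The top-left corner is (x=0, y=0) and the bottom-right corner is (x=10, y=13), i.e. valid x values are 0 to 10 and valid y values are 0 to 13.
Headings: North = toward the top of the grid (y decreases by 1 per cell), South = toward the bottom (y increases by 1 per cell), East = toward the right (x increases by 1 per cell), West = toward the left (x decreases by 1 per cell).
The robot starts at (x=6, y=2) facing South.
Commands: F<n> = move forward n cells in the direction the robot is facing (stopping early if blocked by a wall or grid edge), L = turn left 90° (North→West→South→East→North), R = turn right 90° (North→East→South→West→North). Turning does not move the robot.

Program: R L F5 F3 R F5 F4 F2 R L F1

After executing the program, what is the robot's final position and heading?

Start: (x=6, y=2), facing South
  R: turn right, now facing West
  L: turn left, now facing South
  F5: move forward 4/5 (blocked), now at (x=6, y=6)
  F3: move forward 0/3 (blocked), now at (x=6, y=6)
  R: turn right, now facing West
  F5: move forward 3/5 (blocked), now at (x=3, y=6)
  F4: move forward 0/4 (blocked), now at (x=3, y=6)
  F2: move forward 0/2 (blocked), now at (x=3, y=6)
  R: turn right, now facing North
  L: turn left, now facing West
  F1: move forward 0/1 (blocked), now at (x=3, y=6)
Final: (x=3, y=6), facing West

Answer: Final position: (x=3, y=6), facing West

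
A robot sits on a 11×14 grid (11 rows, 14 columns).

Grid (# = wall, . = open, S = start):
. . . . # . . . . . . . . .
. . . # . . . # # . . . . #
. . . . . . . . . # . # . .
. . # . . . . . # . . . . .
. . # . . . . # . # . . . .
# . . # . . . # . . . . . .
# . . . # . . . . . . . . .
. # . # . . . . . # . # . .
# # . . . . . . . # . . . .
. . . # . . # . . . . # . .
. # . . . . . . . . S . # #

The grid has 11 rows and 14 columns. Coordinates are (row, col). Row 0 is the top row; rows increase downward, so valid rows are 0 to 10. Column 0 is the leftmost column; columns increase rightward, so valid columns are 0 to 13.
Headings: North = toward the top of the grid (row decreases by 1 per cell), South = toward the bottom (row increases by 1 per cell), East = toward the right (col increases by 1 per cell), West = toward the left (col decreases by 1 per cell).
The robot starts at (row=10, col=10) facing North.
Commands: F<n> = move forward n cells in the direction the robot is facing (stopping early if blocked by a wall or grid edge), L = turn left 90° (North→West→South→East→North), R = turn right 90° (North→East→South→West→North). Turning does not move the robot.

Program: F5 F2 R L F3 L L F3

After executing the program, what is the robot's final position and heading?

Start: (row=10, col=10), facing North
  F5: move forward 5, now at (row=5, col=10)
  F2: move forward 2, now at (row=3, col=10)
  R: turn right, now facing East
  L: turn left, now facing North
  F3: move forward 3, now at (row=0, col=10)
  L: turn left, now facing West
  L: turn left, now facing South
  F3: move forward 3, now at (row=3, col=10)
Final: (row=3, col=10), facing South

Answer: Final position: (row=3, col=10), facing South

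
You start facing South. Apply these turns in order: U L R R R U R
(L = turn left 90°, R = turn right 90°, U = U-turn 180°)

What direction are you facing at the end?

Answer: Final heading: East

Derivation:
Start: South
  U (U-turn (180°)) -> North
  L (left (90° counter-clockwise)) -> West
  R (right (90° clockwise)) -> North
  R (right (90° clockwise)) -> East
  R (right (90° clockwise)) -> South
  U (U-turn (180°)) -> North
  R (right (90° clockwise)) -> East
Final: East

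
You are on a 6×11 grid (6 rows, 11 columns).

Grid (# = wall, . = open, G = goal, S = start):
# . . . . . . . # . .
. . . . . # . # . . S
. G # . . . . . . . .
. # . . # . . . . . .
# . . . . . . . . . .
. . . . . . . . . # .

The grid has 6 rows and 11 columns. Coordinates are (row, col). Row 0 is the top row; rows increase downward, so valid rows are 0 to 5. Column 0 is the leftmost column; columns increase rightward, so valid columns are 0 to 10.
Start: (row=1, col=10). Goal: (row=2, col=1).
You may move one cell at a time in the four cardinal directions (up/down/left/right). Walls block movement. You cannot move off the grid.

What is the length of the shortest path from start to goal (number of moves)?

BFS from (row=1, col=10) until reaching (row=2, col=1):
  Distance 0: (row=1, col=10)
  Distance 1: (row=0, col=10), (row=1, col=9), (row=2, col=10)
  Distance 2: (row=0, col=9), (row=1, col=8), (row=2, col=9), (row=3, col=10)
  Distance 3: (row=2, col=8), (row=3, col=9), (row=4, col=10)
  Distance 4: (row=2, col=7), (row=3, col=8), (row=4, col=9), (row=5, col=10)
  Distance 5: (row=2, col=6), (row=3, col=7), (row=4, col=8)
  Distance 6: (row=1, col=6), (row=2, col=5), (row=3, col=6), (row=4, col=7), (row=5, col=8)
  Distance 7: (row=0, col=6), (row=2, col=4), (row=3, col=5), (row=4, col=6), (row=5, col=7)
  Distance 8: (row=0, col=5), (row=0, col=7), (row=1, col=4), (row=2, col=3), (row=4, col=5), (row=5, col=6)
  Distance 9: (row=0, col=4), (row=1, col=3), (row=3, col=3), (row=4, col=4), (row=5, col=5)
  Distance 10: (row=0, col=3), (row=1, col=2), (row=3, col=2), (row=4, col=3), (row=5, col=4)
  Distance 11: (row=0, col=2), (row=1, col=1), (row=4, col=2), (row=5, col=3)
  Distance 12: (row=0, col=1), (row=1, col=0), (row=2, col=1), (row=4, col=1), (row=5, col=2)  <- goal reached here
One shortest path (12 moves): (row=1, col=10) -> (row=1, col=9) -> (row=1, col=8) -> (row=2, col=8) -> (row=2, col=7) -> (row=2, col=6) -> (row=2, col=5) -> (row=2, col=4) -> (row=2, col=3) -> (row=1, col=3) -> (row=1, col=2) -> (row=1, col=1) -> (row=2, col=1)

Answer: Shortest path length: 12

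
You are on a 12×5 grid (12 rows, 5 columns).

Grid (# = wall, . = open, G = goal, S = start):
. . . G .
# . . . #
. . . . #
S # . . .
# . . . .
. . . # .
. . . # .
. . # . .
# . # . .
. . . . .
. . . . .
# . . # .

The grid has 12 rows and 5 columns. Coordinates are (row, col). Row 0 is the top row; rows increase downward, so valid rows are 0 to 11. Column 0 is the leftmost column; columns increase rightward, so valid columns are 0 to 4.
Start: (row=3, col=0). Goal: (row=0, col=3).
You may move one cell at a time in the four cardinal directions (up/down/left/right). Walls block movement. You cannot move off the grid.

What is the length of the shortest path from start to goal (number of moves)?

BFS from (row=3, col=0) until reaching (row=0, col=3):
  Distance 0: (row=3, col=0)
  Distance 1: (row=2, col=0)
  Distance 2: (row=2, col=1)
  Distance 3: (row=1, col=1), (row=2, col=2)
  Distance 4: (row=0, col=1), (row=1, col=2), (row=2, col=3), (row=3, col=2)
  Distance 5: (row=0, col=0), (row=0, col=2), (row=1, col=3), (row=3, col=3), (row=4, col=2)
  Distance 6: (row=0, col=3), (row=3, col=4), (row=4, col=1), (row=4, col=3), (row=5, col=2)  <- goal reached here
One shortest path (6 moves): (row=3, col=0) -> (row=2, col=0) -> (row=2, col=1) -> (row=2, col=2) -> (row=2, col=3) -> (row=1, col=3) -> (row=0, col=3)

Answer: Shortest path length: 6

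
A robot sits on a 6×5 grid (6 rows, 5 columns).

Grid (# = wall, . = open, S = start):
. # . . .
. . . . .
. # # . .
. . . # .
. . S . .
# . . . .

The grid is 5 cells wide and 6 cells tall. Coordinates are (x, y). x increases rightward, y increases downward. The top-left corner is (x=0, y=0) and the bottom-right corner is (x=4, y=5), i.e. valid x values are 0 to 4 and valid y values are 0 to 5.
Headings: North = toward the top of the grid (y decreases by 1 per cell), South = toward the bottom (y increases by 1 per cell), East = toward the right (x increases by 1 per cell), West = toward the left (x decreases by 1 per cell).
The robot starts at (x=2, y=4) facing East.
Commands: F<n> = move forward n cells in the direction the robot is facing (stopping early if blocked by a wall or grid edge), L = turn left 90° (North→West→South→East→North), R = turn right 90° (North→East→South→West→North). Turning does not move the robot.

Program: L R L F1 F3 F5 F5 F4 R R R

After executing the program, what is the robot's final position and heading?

Answer: Final position: (x=2, y=3), facing West

Derivation:
Start: (x=2, y=4), facing East
  L: turn left, now facing North
  R: turn right, now facing East
  L: turn left, now facing North
  F1: move forward 1, now at (x=2, y=3)
  F3: move forward 0/3 (blocked), now at (x=2, y=3)
  F5: move forward 0/5 (blocked), now at (x=2, y=3)
  F5: move forward 0/5 (blocked), now at (x=2, y=3)
  F4: move forward 0/4 (blocked), now at (x=2, y=3)
  R: turn right, now facing East
  R: turn right, now facing South
  R: turn right, now facing West
Final: (x=2, y=3), facing West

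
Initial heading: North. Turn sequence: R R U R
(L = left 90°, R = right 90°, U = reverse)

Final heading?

Start: North
  R (right (90° clockwise)) -> East
  R (right (90° clockwise)) -> South
  U (U-turn (180°)) -> North
  R (right (90° clockwise)) -> East
Final: East

Answer: Final heading: East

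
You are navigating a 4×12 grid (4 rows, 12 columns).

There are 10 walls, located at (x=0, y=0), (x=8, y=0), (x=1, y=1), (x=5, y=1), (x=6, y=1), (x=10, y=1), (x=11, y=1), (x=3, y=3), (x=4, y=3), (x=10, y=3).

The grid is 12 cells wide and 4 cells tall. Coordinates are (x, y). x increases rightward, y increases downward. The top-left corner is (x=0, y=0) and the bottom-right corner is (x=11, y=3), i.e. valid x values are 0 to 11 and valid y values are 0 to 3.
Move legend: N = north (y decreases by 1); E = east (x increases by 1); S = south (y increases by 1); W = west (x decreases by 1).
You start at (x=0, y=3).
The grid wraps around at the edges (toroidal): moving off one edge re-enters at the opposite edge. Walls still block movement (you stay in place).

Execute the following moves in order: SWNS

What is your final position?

Start: (x=0, y=3)
  S (south): blocked, stay at (x=0, y=3)
  W (west): (x=0, y=3) -> (x=11, y=3)
  N (north): (x=11, y=3) -> (x=11, y=2)
  S (south): (x=11, y=2) -> (x=11, y=3)
Final: (x=11, y=3)

Answer: Final position: (x=11, y=3)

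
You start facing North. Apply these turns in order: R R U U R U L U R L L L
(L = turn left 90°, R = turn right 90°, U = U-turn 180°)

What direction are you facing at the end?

Answer: Final heading: North

Derivation:
Start: North
  R (right (90° clockwise)) -> East
  R (right (90° clockwise)) -> South
  U (U-turn (180°)) -> North
  U (U-turn (180°)) -> South
  R (right (90° clockwise)) -> West
  U (U-turn (180°)) -> East
  L (left (90° counter-clockwise)) -> North
  U (U-turn (180°)) -> South
  R (right (90° clockwise)) -> West
  L (left (90° counter-clockwise)) -> South
  L (left (90° counter-clockwise)) -> East
  L (left (90° counter-clockwise)) -> North
Final: North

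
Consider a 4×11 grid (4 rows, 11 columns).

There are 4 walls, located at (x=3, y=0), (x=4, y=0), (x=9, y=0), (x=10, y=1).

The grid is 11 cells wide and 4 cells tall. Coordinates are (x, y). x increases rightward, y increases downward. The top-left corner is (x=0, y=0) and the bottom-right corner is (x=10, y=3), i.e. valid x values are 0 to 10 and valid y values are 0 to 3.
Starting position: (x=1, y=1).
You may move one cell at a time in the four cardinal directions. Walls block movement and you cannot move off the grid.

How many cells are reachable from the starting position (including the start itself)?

Answer: Reachable cells: 39

Derivation:
BFS flood-fill from (x=1, y=1):
  Distance 0: (x=1, y=1)
  Distance 1: (x=1, y=0), (x=0, y=1), (x=2, y=1), (x=1, y=2)
  Distance 2: (x=0, y=0), (x=2, y=0), (x=3, y=1), (x=0, y=2), (x=2, y=2), (x=1, y=3)
  Distance 3: (x=4, y=1), (x=3, y=2), (x=0, y=3), (x=2, y=3)
  Distance 4: (x=5, y=1), (x=4, y=2), (x=3, y=3)
  Distance 5: (x=5, y=0), (x=6, y=1), (x=5, y=2), (x=4, y=3)
  Distance 6: (x=6, y=0), (x=7, y=1), (x=6, y=2), (x=5, y=3)
  Distance 7: (x=7, y=0), (x=8, y=1), (x=7, y=2), (x=6, y=3)
  Distance 8: (x=8, y=0), (x=9, y=1), (x=8, y=2), (x=7, y=3)
  Distance 9: (x=9, y=2), (x=8, y=3)
  Distance 10: (x=10, y=2), (x=9, y=3)
  Distance 11: (x=10, y=3)
Total reachable: 39 (grid has 40 open cells total)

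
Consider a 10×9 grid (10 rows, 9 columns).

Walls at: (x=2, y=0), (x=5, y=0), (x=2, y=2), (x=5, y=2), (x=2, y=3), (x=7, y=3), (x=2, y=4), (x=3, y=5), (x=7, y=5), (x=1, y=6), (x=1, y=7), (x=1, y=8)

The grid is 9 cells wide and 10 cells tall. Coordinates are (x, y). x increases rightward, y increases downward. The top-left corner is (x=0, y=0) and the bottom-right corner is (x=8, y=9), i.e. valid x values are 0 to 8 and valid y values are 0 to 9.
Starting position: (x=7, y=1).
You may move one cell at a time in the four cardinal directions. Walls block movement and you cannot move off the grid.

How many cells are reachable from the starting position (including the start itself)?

BFS flood-fill from (x=7, y=1):
  Distance 0: (x=7, y=1)
  Distance 1: (x=7, y=0), (x=6, y=1), (x=8, y=1), (x=7, y=2)
  Distance 2: (x=6, y=0), (x=8, y=0), (x=5, y=1), (x=6, y=2), (x=8, y=2)
  Distance 3: (x=4, y=1), (x=6, y=3), (x=8, y=3)
  Distance 4: (x=4, y=0), (x=3, y=1), (x=4, y=2), (x=5, y=3), (x=6, y=4), (x=8, y=4)
  Distance 5: (x=3, y=0), (x=2, y=1), (x=3, y=2), (x=4, y=3), (x=5, y=4), (x=7, y=4), (x=6, y=5), (x=8, y=5)
  Distance 6: (x=1, y=1), (x=3, y=3), (x=4, y=4), (x=5, y=5), (x=6, y=6), (x=8, y=6)
  Distance 7: (x=1, y=0), (x=0, y=1), (x=1, y=2), (x=3, y=4), (x=4, y=5), (x=5, y=6), (x=7, y=6), (x=6, y=7), (x=8, y=7)
  Distance 8: (x=0, y=0), (x=0, y=2), (x=1, y=3), (x=4, y=6), (x=5, y=7), (x=7, y=7), (x=6, y=8), (x=8, y=8)
  Distance 9: (x=0, y=3), (x=1, y=4), (x=3, y=6), (x=4, y=7), (x=5, y=8), (x=7, y=8), (x=6, y=9), (x=8, y=9)
  Distance 10: (x=0, y=4), (x=1, y=5), (x=2, y=6), (x=3, y=7), (x=4, y=8), (x=5, y=9), (x=7, y=9)
  Distance 11: (x=0, y=5), (x=2, y=5), (x=2, y=7), (x=3, y=8), (x=4, y=9)
  Distance 12: (x=0, y=6), (x=2, y=8), (x=3, y=9)
  Distance 13: (x=0, y=7), (x=2, y=9)
  Distance 14: (x=0, y=8), (x=1, y=9)
  Distance 15: (x=0, y=9)
Total reachable: 78 (grid has 78 open cells total)

Answer: Reachable cells: 78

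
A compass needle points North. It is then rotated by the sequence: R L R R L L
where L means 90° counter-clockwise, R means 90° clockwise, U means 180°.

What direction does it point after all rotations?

Start: North
  R (right (90° clockwise)) -> East
  L (left (90° counter-clockwise)) -> North
  R (right (90° clockwise)) -> East
  R (right (90° clockwise)) -> South
  L (left (90° counter-clockwise)) -> East
  L (left (90° counter-clockwise)) -> North
Final: North

Answer: Final heading: North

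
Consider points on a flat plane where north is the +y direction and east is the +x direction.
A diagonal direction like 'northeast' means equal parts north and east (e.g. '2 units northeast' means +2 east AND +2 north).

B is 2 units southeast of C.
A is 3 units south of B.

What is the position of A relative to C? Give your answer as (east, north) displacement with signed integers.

Answer: A is at (east=2, north=-5) relative to C.

Derivation:
Place C at the origin (east=0, north=0).
  B is 2 units southeast of C: delta (east=+2, north=-2); B at (east=2, north=-2).
  A is 3 units south of B: delta (east=+0, north=-3); A at (east=2, north=-5).
Therefore A relative to C: (east=2, north=-5).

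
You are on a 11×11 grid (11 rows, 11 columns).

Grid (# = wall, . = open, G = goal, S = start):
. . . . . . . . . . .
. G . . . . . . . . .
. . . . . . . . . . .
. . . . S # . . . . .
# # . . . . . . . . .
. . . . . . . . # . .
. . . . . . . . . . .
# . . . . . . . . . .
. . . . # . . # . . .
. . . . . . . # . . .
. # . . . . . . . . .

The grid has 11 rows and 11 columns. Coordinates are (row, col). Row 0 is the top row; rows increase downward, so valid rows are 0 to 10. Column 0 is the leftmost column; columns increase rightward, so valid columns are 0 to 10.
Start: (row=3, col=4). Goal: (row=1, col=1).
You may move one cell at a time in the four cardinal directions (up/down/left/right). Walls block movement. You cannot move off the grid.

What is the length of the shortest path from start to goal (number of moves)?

Answer: Shortest path length: 5

Derivation:
BFS from (row=3, col=4) until reaching (row=1, col=1):
  Distance 0: (row=3, col=4)
  Distance 1: (row=2, col=4), (row=3, col=3), (row=4, col=4)
  Distance 2: (row=1, col=4), (row=2, col=3), (row=2, col=5), (row=3, col=2), (row=4, col=3), (row=4, col=5), (row=5, col=4)
  Distance 3: (row=0, col=4), (row=1, col=3), (row=1, col=5), (row=2, col=2), (row=2, col=6), (row=3, col=1), (row=4, col=2), (row=4, col=6), (row=5, col=3), (row=5, col=5), (row=6, col=4)
  Distance 4: (row=0, col=3), (row=0, col=5), (row=1, col=2), (row=1, col=6), (row=2, col=1), (row=2, col=7), (row=3, col=0), (row=3, col=6), (row=4, col=7), (row=5, col=2), (row=5, col=6), (row=6, col=3), (row=6, col=5), (row=7, col=4)
  Distance 5: (row=0, col=2), (row=0, col=6), (row=1, col=1), (row=1, col=7), (row=2, col=0), (row=2, col=8), (row=3, col=7), (row=4, col=8), (row=5, col=1), (row=5, col=7), (row=6, col=2), (row=6, col=6), (row=7, col=3), (row=7, col=5)  <- goal reached here
One shortest path (5 moves): (row=3, col=4) -> (row=3, col=3) -> (row=3, col=2) -> (row=3, col=1) -> (row=2, col=1) -> (row=1, col=1)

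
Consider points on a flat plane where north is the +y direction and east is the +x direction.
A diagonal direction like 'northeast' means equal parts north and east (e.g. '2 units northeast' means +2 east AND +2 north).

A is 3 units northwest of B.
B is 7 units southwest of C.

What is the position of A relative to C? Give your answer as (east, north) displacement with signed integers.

Place C at the origin (east=0, north=0).
  B is 7 units southwest of C: delta (east=-7, north=-7); B at (east=-7, north=-7).
  A is 3 units northwest of B: delta (east=-3, north=+3); A at (east=-10, north=-4).
Therefore A relative to C: (east=-10, north=-4).

Answer: A is at (east=-10, north=-4) relative to C.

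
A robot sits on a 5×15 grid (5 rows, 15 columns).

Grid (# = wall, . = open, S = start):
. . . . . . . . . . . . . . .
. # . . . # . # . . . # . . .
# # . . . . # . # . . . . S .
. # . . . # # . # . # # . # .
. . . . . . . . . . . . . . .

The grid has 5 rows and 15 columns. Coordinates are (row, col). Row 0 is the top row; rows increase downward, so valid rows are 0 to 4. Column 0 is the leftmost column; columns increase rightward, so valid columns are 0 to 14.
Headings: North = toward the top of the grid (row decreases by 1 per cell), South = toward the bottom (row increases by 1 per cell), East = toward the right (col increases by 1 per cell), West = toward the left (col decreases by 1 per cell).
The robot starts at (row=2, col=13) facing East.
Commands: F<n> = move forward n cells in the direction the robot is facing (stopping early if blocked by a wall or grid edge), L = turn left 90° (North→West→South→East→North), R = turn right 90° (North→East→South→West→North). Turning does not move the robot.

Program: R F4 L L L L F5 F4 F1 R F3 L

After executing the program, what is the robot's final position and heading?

Start: (row=2, col=13), facing East
  R: turn right, now facing South
  F4: move forward 0/4 (blocked), now at (row=2, col=13)
  L: turn left, now facing East
  L: turn left, now facing North
  L: turn left, now facing West
  L: turn left, now facing South
  F5: move forward 0/5 (blocked), now at (row=2, col=13)
  F4: move forward 0/4 (blocked), now at (row=2, col=13)
  F1: move forward 0/1 (blocked), now at (row=2, col=13)
  R: turn right, now facing West
  F3: move forward 3, now at (row=2, col=10)
  L: turn left, now facing South
Final: (row=2, col=10), facing South

Answer: Final position: (row=2, col=10), facing South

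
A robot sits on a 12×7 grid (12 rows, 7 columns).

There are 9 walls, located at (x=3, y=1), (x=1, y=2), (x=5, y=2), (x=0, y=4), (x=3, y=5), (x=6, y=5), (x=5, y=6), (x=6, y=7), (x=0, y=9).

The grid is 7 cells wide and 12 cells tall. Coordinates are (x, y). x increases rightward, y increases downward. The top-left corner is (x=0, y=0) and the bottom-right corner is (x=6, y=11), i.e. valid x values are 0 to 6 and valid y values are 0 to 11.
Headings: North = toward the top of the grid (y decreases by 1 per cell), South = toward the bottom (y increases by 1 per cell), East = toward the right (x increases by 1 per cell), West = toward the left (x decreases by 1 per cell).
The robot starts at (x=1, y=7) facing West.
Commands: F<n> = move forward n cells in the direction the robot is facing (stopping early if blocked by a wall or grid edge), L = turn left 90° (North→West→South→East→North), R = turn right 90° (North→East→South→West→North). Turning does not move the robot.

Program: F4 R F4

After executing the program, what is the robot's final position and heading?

Start: (x=1, y=7), facing West
  F4: move forward 1/4 (blocked), now at (x=0, y=7)
  R: turn right, now facing North
  F4: move forward 2/4 (blocked), now at (x=0, y=5)
Final: (x=0, y=5), facing North

Answer: Final position: (x=0, y=5), facing North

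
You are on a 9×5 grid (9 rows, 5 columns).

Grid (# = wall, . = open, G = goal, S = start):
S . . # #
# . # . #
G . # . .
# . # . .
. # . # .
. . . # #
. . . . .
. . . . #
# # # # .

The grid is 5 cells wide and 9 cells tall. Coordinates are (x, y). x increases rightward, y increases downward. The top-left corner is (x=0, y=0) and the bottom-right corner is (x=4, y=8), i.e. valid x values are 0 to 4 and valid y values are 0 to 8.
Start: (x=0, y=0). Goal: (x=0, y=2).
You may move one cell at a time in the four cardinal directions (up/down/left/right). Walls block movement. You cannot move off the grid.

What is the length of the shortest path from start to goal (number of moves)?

BFS from (x=0, y=0) until reaching (x=0, y=2):
  Distance 0: (x=0, y=0)
  Distance 1: (x=1, y=0)
  Distance 2: (x=2, y=0), (x=1, y=1)
  Distance 3: (x=1, y=2)
  Distance 4: (x=0, y=2), (x=1, y=3)  <- goal reached here
One shortest path (4 moves): (x=0, y=0) -> (x=1, y=0) -> (x=1, y=1) -> (x=1, y=2) -> (x=0, y=2)

Answer: Shortest path length: 4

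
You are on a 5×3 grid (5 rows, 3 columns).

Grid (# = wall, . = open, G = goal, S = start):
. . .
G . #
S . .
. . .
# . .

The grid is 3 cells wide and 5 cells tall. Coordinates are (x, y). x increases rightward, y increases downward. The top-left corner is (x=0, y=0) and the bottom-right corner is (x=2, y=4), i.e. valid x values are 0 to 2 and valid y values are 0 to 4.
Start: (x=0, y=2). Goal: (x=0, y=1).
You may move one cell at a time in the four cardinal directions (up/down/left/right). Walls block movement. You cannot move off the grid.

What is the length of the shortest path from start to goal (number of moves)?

Answer: Shortest path length: 1

Derivation:
BFS from (x=0, y=2) until reaching (x=0, y=1):
  Distance 0: (x=0, y=2)
  Distance 1: (x=0, y=1), (x=1, y=2), (x=0, y=3)  <- goal reached here
One shortest path (1 moves): (x=0, y=2) -> (x=0, y=1)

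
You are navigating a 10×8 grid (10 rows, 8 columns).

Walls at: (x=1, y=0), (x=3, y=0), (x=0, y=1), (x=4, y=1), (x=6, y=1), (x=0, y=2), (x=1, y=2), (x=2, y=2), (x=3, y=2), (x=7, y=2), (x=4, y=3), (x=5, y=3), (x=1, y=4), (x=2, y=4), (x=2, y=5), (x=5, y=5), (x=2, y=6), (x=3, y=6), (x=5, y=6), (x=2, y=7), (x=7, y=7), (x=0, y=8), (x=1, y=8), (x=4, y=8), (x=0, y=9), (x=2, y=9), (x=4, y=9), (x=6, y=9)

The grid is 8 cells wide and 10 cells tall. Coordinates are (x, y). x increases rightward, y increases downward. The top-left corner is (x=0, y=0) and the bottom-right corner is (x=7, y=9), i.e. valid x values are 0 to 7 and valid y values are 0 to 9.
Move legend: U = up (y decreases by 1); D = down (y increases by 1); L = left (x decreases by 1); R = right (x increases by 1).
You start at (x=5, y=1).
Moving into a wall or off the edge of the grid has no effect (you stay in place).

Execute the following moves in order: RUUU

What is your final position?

Start: (x=5, y=1)
  R (right): blocked, stay at (x=5, y=1)
  U (up): (x=5, y=1) -> (x=5, y=0)
  U (up): blocked, stay at (x=5, y=0)
  U (up): blocked, stay at (x=5, y=0)
Final: (x=5, y=0)

Answer: Final position: (x=5, y=0)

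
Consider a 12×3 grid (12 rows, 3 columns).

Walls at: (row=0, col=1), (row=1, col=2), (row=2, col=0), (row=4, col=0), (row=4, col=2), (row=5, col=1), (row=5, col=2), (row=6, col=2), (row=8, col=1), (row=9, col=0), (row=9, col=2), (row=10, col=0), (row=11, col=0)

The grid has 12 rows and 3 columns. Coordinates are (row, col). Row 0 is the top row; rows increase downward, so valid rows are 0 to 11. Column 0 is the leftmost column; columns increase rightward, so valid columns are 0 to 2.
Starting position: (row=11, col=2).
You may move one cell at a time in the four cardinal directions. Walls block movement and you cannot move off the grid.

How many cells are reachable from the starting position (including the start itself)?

BFS flood-fill from (row=11, col=2):
  Distance 0: (row=11, col=2)
  Distance 1: (row=10, col=2), (row=11, col=1)
  Distance 2: (row=10, col=1)
  Distance 3: (row=9, col=1)
Total reachable: 5 (grid has 23 open cells total)

Answer: Reachable cells: 5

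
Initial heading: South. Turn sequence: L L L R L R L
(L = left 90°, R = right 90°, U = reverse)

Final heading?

Start: South
  L (left (90° counter-clockwise)) -> East
  L (left (90° counter-clockwise)) -> North
  L (left (90° counter-clockwise)) -> West
  R (right (90° clockwise)) -> North
  L (left (90° counter-clockwise)) -> West
  R (right (90° clockwise)) -> North
  L (left (90° counter-clockwise)) -> West
Final: West

Answer: Final heading: West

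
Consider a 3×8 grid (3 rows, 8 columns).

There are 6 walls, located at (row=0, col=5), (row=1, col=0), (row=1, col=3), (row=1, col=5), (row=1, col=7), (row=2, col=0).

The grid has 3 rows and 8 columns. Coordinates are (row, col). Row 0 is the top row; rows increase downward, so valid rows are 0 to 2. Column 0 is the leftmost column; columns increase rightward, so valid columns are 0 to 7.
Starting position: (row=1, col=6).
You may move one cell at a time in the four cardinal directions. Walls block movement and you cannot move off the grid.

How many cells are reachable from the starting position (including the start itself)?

BFS flood-fill from (row=1, col=6):
  Distance 0: (row=1, col=6)
  Distance 1: (row=0, col=6), (row=2, col=6)
  Distance 2: (row=0, col=7), (row=2, col=5), (row=2, col=7)
  Distance 3: (row=2, col=4)
  Distance 4: (row=1, col=4), (row=2, col=3)
  Distance 5: (row=0, col=4), (row=2, col=2)
  Distance 6: (row=0, col=3), (row=1, col=2), (row=2, col=1)
  Distance 7: (row=0, col=2), (row=1, col=1)
  Distance 8: (row=0, col=1)
  Distance 9: (row=0, col=0)
Total reachable: 18 (grid has 18 open cells total)

Answer: Reachable cells: 18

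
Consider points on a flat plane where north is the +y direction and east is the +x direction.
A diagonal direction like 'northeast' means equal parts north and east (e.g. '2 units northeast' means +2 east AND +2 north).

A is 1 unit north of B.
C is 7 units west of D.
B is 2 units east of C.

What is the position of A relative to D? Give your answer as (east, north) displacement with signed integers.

Answer: A is at (east=-5, north=1) relative to D.

Derivation:
Place D at the origin (east=0, north=0).
  C is 7 units west of D: delta (east=-7, north=+0); C at (east=-7, north=0).
  B is 2 units east of C: delta (east=+2, north=+0); B at (east=-5, north=0).
  A is 1 unit north of B: delta (east=+0, north=+1); A at (east=-5, north=1).
Therefore A relative to D: (east=-5, north=1).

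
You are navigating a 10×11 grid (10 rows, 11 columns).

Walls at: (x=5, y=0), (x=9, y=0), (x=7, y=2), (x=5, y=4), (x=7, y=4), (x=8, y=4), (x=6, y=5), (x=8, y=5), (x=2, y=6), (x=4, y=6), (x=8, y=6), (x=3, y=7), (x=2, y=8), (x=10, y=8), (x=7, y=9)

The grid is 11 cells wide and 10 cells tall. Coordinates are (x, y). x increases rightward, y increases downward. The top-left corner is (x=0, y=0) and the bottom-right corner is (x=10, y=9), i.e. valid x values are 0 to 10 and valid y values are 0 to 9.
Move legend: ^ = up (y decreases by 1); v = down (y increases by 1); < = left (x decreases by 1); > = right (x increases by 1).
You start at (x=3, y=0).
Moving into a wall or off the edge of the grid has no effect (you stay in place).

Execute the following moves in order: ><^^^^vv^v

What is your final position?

Answer: Final position: (x=3, y=2)

Derivation:
Start: (x=3, y=0)
  > (right): (x=3, y=0) -> (x=4, y=0)
  < (left): (x=4, y=0) -> (x=3, y=0)
  [×4]^ (up): blocked, stay at (x=3, y=0)
  v (down): (x=3, y=0) -> (x=3, y=1)
  v (down): (x=3, y=1) -> (x=3, y=2)
  ^ (up): (x=3, y=2) -> (x=3, y=1)
  v (down): (x=3, y=1) -> (x=3, y=2)
Final: (x=3, y=2)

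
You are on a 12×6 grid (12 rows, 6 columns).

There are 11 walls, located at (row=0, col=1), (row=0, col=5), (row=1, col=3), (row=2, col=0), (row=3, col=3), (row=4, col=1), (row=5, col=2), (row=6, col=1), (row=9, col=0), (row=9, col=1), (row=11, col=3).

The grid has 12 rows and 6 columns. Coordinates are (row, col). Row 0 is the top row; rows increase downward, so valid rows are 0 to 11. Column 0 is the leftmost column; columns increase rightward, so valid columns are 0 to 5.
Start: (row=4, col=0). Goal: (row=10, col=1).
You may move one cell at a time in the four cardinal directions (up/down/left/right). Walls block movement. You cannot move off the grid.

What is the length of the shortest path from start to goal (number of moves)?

BFS from (row=4, col=0) until reaching (row=10, col=1):
  Distance 0: (row=4, col=0)
  Distance 1: (row=3, col=0), (row=5, col=0)
  Distance 2: (row=3, col=1), (row=5, col=1), (row=6, col=0)
  Distance 3: (row=2, col=1), (row=3, col=2), (row=7, col=0)
  Distance 4: (row=1, col=1), (row=2, col=2), (row=4, col=2), (row=7, col=1), (row=8, col=0)
  Distance 5: (row=1, col=0), (row=1, col=2), (row=2, col=3), (row=4, col=3), (row=7, col=2), (row=8, col=1)
  Distance 6: (row=0, col=0), (row=0, col=2), (row=2, col=4), (row=4, col=4), (row=5, col=3), (row=6, col=2), (row=7, col=3), (row=8, col=2)
  Distance 7: (row=0, col=3), (row=1, col=4), (row=2, col=5), (row=3, col=4), (row=4, col=5), (row=5, col=4), (row=6, col=3), (row=7, col=4), (row=8, col=3), (row=9, col=2)
  Distance 8: (row=0, col=4), (row=1, col=5), (row=3, col=5), (row=5, col=5), (row=6, col=4), (row=7, col=5), (row=8, col=4), (row=9, col=3), (row=10, col=2)
  Distance 9: (row=6, col=5), (row=8, col=5), (row=9, col=4), (row=10, col=1), (row=10, col=3), (row=11, col=2)  <- goal reached here
One shortest path (9 moves): (row=4, col=0) -> (row=5, col=0) -> (row=6, col=0) -> (row=7, col=0) -> (row=7, col=1) -> (row=7, col=2) -> (row=8, col=2) -> (row=9, col=2) -> (row=10, col=2) -> (row=10, col=1)

Answer: Shortest path length: 9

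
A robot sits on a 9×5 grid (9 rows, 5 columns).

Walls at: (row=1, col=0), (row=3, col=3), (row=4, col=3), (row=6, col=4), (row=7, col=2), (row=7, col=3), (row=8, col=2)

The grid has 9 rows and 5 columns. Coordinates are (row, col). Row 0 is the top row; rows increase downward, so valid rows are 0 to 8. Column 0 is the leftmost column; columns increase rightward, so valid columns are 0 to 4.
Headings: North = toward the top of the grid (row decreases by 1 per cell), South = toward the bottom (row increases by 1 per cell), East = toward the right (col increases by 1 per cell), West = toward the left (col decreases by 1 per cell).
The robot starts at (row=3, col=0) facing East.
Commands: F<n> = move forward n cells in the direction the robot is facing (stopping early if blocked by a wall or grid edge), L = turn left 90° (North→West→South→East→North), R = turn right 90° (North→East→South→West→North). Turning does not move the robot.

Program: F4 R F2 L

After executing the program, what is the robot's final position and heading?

Answer: Final position: (row=5, col=2), facing East

Derivation:
Start: (row=3, col=0), facing East
  F4: move forward 2/4 (blocked), now at (row=3, col=2)
  R: turn right, now facing South
  F2: move forward 2, now at (row=5, col=2)
  L: turn left, now facing East
Final: (row=5, col=2), facing East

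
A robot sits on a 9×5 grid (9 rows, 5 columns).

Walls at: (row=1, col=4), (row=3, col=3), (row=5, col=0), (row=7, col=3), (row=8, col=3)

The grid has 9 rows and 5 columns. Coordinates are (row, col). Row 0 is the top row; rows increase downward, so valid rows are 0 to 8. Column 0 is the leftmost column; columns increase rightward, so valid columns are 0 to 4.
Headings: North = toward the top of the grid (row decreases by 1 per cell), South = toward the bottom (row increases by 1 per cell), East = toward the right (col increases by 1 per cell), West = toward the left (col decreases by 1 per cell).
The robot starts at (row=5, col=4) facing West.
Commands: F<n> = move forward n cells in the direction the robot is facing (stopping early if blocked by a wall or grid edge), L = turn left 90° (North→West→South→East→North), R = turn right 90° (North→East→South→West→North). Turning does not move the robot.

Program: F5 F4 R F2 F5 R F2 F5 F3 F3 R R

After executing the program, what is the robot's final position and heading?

Answer: Final position: (row=0, col=4), facing West

Derivation:
Start: (row=5, col=4), facing West
  F5: move forward 3/5 (blocked), now at (row=5, col=1)
  F4: move forward 0/4 (blocked), now at (row=5, col=1)
  R: turn right, now facing North
  F2: move forward 2, now at (row=3, col=1)
  F5: move forward 3/5 (blocked), now at (row=0, col=1)
  R: turn right, now facing East
  F2: move forward 2, now at (row=0, col=3)
  F5: move forward 1/5 (blocked), now at (row=0, col=4)
  F3: move forward 0/3 (blocked), now at (row=0, col=4)
  F3: move forward 0/3 (blocked), now at (row=0, col=4)
  R: turn right, now facing South
  R: turn right, now facing West
Final: (row=0, col=4), facing West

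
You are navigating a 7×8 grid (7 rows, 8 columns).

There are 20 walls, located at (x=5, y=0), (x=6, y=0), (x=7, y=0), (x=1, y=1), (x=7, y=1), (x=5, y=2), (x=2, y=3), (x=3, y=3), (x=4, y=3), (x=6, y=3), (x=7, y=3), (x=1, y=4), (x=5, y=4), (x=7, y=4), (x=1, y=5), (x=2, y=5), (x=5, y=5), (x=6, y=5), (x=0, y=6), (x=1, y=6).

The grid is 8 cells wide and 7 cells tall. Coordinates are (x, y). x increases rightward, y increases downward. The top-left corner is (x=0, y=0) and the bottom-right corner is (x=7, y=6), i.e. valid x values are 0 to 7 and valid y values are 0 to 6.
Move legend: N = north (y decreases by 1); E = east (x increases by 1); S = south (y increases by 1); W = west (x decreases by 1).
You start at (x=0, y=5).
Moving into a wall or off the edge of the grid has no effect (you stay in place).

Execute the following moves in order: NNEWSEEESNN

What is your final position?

Start: (x=0, y=5)
  N (north): (x=0, y=5) -> (x=0, y=4)
  N (north): (x=0, y=4) -> (x=0, y=3)
  E (east): (x=0, y=3) -> (x=1, y=3)
  W (west): (x=1, y=3) -> (x=0, y=3)
  S (south): (x=0, y=3) -> (x=0, y=4)
  [×3]E (east): blocked, stay at (x=0, y=4)
  S (south): (x=0, y=4) -> (x=0, y=5)
  N (north): (x=0, y=5) -> (x=0, y=4)
  N (north): (x=0, y=4) -> (x=0, y=3)
Final: (x=0, y=3)

Answer: Final position: (x=0, y=3)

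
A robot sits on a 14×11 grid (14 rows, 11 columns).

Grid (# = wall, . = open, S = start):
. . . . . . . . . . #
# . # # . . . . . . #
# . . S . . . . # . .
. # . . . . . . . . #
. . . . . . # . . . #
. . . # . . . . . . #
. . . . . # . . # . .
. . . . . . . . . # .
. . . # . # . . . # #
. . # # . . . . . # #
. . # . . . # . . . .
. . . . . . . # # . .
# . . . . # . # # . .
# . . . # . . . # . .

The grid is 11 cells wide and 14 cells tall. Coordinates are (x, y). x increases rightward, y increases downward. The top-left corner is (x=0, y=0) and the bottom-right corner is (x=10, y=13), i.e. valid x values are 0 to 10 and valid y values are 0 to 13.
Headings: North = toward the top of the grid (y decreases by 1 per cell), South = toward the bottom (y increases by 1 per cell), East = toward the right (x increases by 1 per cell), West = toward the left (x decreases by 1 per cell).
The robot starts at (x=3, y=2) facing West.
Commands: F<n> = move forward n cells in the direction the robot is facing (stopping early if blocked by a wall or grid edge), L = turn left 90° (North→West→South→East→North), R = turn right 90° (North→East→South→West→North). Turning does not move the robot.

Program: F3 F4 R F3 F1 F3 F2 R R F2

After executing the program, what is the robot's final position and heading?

Start: (x=3, y=2), facing West
  F3: move forward 2/3 (blocked), now at (x=1, y=2)
  F4: move forward 0/4 (blocked), now at (x=1, y=2)
  R: turn right, now facing North
  F3: move forward 2/3 (blocked), now at (x=1, y=0)
  F1: move forward 0/1 (blocked), now at (x=1, y=0)
  F3: move forward 0/3 (blocked), now at (x=1, y=0)
  F2: move forward 0/2 (blocked), now at (x=1, y=0)
  R: turn right, now facing East
  R: turn right, now facing South
  F2: move forward 2, now at (x=1, y=2)
Final: (x=1, y=2), facing South

Answer: Final position: (x=1, y=2), facing South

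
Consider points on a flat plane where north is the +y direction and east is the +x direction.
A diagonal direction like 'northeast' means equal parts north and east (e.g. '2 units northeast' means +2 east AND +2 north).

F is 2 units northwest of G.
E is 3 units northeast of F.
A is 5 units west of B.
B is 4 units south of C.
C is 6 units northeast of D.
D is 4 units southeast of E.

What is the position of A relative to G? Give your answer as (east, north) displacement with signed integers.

Place G at the origin (east=0, north=0).
  F is 2 units northwest of G: delta (east=-2, north=+2); F at (east=-2, north=2).
  E is 3 units northeast of F: delta (east=+3, north=+3); E at (east=1, north=5).
  D is 4 units southeast of E: delta (east=+4, north=-4); D at (east=5, north=1).
  C is 6 units northeast of D: delta (east=+6, north=+6); C at (east=11, north=7).
  B is 4 units south of C: delta (east=+0, north=-4); B at (east=11, north=3).
  A is 5 units west of B: delta (east=-5, north=+0); A at (east=6, north=3).
Therefore A relative to G: (east=6, north=3).

Answer: A is at (east=6, north=3) relative to G.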